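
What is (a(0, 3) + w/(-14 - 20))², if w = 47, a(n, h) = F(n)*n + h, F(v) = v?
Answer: 3025/1156 ≈ 2.6168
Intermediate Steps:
a(n, h) = h + n² (a(n, h) = n*n + h = n² + h = h + n²)
(a(0, 3) + w/(-14 - 20))² = ((3 + 0²) + 47/(-14 - 20))² = ((3 + 0) + 47/(-34))² = (3 + 47*(-1/34))² = (3 - 47/34)² = (55/34)² = 3025/1156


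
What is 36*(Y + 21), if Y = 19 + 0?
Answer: 1440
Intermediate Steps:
Y = 19
36*(Y + 21) = 36*(19 + 21) = 36*40 = 1440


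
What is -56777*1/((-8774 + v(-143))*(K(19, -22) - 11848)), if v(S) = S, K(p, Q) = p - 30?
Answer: -56777/105746703 ≈ -0.00053691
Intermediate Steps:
K(p, Q) = -30 + p
-56777*1/((-8774 + v(-143))*(K(19, -22) - 11848)) = -56777*1/((-8774 - 143)*((-30 + 19) - 11848)) = -56777*(-1/(8917*(-11 - 11848))) = -56777/((-8917*(-11859))) = -56777/105746703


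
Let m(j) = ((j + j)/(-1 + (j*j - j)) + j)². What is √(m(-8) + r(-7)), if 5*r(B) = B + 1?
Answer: √8375170/355 ≈ 8.1521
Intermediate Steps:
r(B) = ⅕ + B/5 (r(B) = (B + 1)/5 = (1 + B)/5 = ⅕ + B/5)
m(j) = (j + 2*j/(-1 + j² - j))² (m(j) = ((2*j)/(-1 + (j² - j)) + j)² = ((2*j)/(-1 + j² - j) + j)² = (2*j/(-1 + j² - j) + j)² = (j + 2*j/(-1 + j² - j))²)
√(m(-8) + r(-7)) = √((-8)²*(1 + (-8)² - 1*(-8))²/(1 - 8 - 1*(-8)²)² + (⅕ + (⅕)*(-7))) = √(64*(1 + 64 + 8)²/(1 - 8 - 1*64)² + (⅕ - 7/5)) = √(64*73²/(1 - 8 - 64)² - 6/5) = √(64*5329/(-71)² - 6/5) = √(64*(1/5041)*5329 - 6/5) = √(341056/5041 - 6/5) = √(1675034/25205) = √8375170/355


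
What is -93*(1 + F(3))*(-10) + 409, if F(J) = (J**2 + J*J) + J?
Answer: 20869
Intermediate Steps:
F(J) = J + 2*J**2 (F(J) = (J**2 + J**2) + J = 2*J**2 + J = J + 2*J**2)
-93*(1 + F(3))*(-10) + 409 = -93*(1 + 3*(1 + 2*3))*(-10) + 409 = -93*(1 + 3*(1 + 6))*(-10) + 409 = -93*(1 + 3*7)*(-10) + 409 = -93*(1 + 21)*(-10) + 409 = -2046*(-10) + 409 = -93*(-220) + 409 = 20460 + 409 = 20869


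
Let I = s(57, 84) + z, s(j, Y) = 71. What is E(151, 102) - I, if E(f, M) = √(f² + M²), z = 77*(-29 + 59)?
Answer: -2381 + √33205 ≈ -2198.8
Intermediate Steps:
z = 2310 (z = 77*30 = 2310)
I = 2381 (I = 71 + 2310 = 2381)
E(f, M) = √(M² + f²)
E(151, 102) - I = √(102² + 151²) - 1*2381 = √(10404 + 22801) - 2381 = √33205 - 2381 = -2381 + √33205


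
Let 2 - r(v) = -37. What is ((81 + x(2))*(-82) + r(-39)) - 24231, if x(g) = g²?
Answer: -31162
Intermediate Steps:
r(v) = 39 (r(v) = 2 - 1*(-37) = 2 + 37 = 39)
((81 + x(2))*(-82) + r(-39)) - 24231 = ((81 + 2²)*(-82) + 39) - 24231 = ((81 + 4)*(-82) + 39) - 24231 = (85*(-82) + 39) - 24231 = (-6970 + 39) - 24231 = -6931 - 24231 = -31162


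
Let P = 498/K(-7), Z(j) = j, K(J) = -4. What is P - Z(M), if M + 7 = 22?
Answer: -279/2 ≈ -139.50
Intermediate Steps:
M = 15 (M = -7 + 22 = 15)
P = -249/2 (P = 498/(-4) = 498*(-¼) = -249/2 ≈ -124.50)
P - Z(M) = -249/2 - 1*15 = -249/2 - 15 = -279/2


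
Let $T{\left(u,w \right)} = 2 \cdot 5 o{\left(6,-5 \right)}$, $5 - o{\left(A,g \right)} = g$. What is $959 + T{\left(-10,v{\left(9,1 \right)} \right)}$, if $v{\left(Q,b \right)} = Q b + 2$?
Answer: $1059$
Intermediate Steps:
$v{\left(Q,b \right)} = 2 + Q b$
$o{\left(A,g \right)} = 5 - g$
$T{\left(u,w \right)} = 100$ ($T{\left(u,w \right)} = 2 \cdot 5 \left(5 - -5\right) = 10 \left(5 + 5\right) = 10 \cdot 10 = 100$)
$959 + T{\left(-10,v{\left(9,1 \right)} \right)} = 959 + 100 = 1059$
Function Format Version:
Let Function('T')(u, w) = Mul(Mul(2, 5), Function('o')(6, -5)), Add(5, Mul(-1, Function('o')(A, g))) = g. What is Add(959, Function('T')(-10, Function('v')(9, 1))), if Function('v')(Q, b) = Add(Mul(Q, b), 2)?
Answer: 1059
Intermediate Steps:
Function('v')(Q, b) = Add(2, Mul(Q, b))
Function('o')(A, g) = Add(5, Mul(-1, g))
Function('T')(u, w) = 100 (Function('T')(u, w) = Mul(Mul(2, 5), Add(5, Mul(-1, -5))) = Mul(10, Add(5, 5)) = Mul(10, 10) = 100)
Add(959, Function('T')(-10, Function('v')(9, 1))) = Add(959, 100) = 1059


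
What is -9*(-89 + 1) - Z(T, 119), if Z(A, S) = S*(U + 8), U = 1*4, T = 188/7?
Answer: -636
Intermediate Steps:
T = 188/7 (T = 188*(1/7) = 188/7 ≈ 26.857)
U = 4
Z(A, S) = 12*S (Z(A, S) = S*(4 + 8) = S*12 = 12*S)
-9*(-89 + 1) - Z(T, 119) = -9*(-89 + 1) - 12*119 = -9*(-88) - 1*1428 = 792 - 1428 = -636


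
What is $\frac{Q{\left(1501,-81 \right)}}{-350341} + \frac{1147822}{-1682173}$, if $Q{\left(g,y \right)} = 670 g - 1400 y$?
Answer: $- \frac{2284598446412}{589334170993} \approx -3.8766$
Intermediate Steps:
$Q{\left(g,y \right)} = - 1400 y + 670 g$
$\frac{Q{\left(1501,-81 \right)}}{-350341} + \frac{1147822}{-1682173} = \frac{\left(-1400\right) \left(-81\right) + 670 \cdot 1501}{-350341} + \frac{1147822}{-1682173} = \left(113400 + 1005670\right) \left(- \frac{1}{350341}\right) + 1147822 \left(- \frac{1}{1682173}\right) = 1119070 \left(- \frac{1}{350341}\right) - \frac{1147822}{1682173} = - \frac{1119070}{350341} - \frac{1147822}{1682173} = - \frac{2284598446412}{589334170993}$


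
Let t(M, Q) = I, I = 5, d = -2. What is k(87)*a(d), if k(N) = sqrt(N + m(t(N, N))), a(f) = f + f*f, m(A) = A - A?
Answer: 2*sqrt(87) ≈ 18.655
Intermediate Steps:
t(M, Q) = 5
m(A) = 0
a(f) = f + f**2
k(N) = sqrt(N) (k(N) = sqrt(N + 0) = sqrt(N))
k(87)*a(d) = sqrt(87)*(-2*(1 - 2)) = sqrt(87)*(-2*(-1)) = sqrt(87)*2 = 2*sqrt(87)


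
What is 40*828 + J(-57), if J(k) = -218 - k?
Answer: 32959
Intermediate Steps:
40*828 + J(-57) = 40*828 + (-218 - 1*(-57)) = 33120 + (-218 + 57) = 33120 - 161 = 32959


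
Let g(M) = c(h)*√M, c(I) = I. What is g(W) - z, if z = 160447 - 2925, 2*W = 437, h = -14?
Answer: -157522 - 7*√874 ≈ -1.5773e+5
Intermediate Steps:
W = 437/2 (W = (½)*437 = 437/2 ≈ 218.50)
z = 157522
g(M) = -14*√M
g(W) - z = -7*√874 - 1*157522 = -7*√874 - 157522 = -157522 - 7*√874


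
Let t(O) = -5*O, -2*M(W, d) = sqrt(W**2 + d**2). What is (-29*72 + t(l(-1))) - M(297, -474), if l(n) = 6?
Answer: -2118 + 3*sqrt(34765)/2 ≈ -1838.3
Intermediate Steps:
M(W, d) = -sqrt(W**2 + d**2)/2
(-29*72 + t(l(-1))) - M(297, -474) = (-29*72 - 5*6) - (-1)*sqrt(297**2 + (-474)**2)/2 = (-2088 - 30) - (-1)*sqrt(88209 + 224676)/2 = -2118 - (-1)*sqrt(312885)/2 = -2118 - (-1)*3*sqrt(34765)/2 = -2118 - (-3)*sqrt(34765)/2 = -2118 + 3*sqrt(34765)/2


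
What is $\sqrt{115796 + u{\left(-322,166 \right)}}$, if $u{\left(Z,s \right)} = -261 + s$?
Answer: $\sqrt{115701} \approx 340.15$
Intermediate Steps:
$\sqrt{115796 + u{\left(-322,166 \right)}} = \sqrt{115796 + \left(-261 + 166\right)} = \sqrt{115796 - 95} = \sqrt{115701}$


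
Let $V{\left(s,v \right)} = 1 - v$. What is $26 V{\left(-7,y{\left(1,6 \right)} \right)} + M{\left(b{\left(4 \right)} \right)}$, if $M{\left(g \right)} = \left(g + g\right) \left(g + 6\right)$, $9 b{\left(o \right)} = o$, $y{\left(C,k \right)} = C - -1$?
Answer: $- \frac{1642}{81} \approx -20.272$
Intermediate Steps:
$y{\left(C,k \right)} = 1 + C$ ($y{\left(C,k \right)} = C + 1 = 1 + C$)
$b{\left(o \right)} = \frac{o}{9}$
$M{\left(g \right)} = 2 g \left(6 + g\right)$
$26 V{\left(-7,y{\left(1,6 \right)} \right)} + M{\left(b{\left(4 \right)} \right)} = 26 \left(1 - \left(1 + 1\right)\right) + 2 \cdot \frac{1}{9} \cdot 4 \left(6 + \frac{1}{9} \cdot 4\right) = 26 \left(1 - 2\right) + 2 \cdot \frac{4}{9} \left(6 + \frac{4}{9}\right) = 26 \left(1 - 2\right) + 2 \cdot \frac{4}{9} \cdot \frac{58}{9} = 26 \left(-1\right) + \frac{464}{81} = -26 + \frac{464}{81} = - \frac{1642}{81}$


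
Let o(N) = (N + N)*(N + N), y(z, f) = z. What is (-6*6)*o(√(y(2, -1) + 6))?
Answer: -1152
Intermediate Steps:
o(N) = 4*N² (o(N) = (2*N)*(2*N) = 4*N²)
(-6*6)*o(√(y(2, -1) + 6)) = (-6*6)*(4*(√(2 + 6))²) = -144*(√8)² = -144*(2*√2)² = -144*8 = -36*32 = -1152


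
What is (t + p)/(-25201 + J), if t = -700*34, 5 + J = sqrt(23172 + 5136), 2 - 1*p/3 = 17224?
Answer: 158516333/52942844 + 37733*sqrt(7077)/158828532 ≈ 3.0141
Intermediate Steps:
p = -51666 (p = 6 - 3*17224 = 6 - 51672 = -51666)
J = -5 + 2*sqrt(7077) (J = -5 + sqrt(23172 + 5136) = -5 + sqrt(28308) = -5 + 2*sqrt(7077) ≈ 163.25)
t = -23800
(t + p)/(-25201 + J) = (-23800 - 51666)/(-25201 + (-5 + 2*sqrt(7077))) = -75466/(-25206 + 2*sqrt(7077))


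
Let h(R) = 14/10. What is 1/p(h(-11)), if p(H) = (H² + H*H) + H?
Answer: 25/133 ≈ 0.18797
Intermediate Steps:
h(R) = 7/5 (h(R) = 14*(⅒) = 7/5)
p(H) = H + 2*H² (p(H) = (H² + H²) + H = 2*H² + H = H + 2*H²)
1/p(h(-11)) = 1/(7*(1 + 2*(7/5))/5) = 1/(7*(1 + 14/5)/5) = 1/((7/5)*(19/5)) = 1/(133/25) = 25/133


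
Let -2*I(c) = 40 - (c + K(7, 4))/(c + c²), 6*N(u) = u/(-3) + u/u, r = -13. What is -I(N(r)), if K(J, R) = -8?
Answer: 376/17 ≈ 22.118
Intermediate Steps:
N(u) = ⅙ - u/18 (N(u) = (u/(-3) + u/u)/6 = (u*(-⅓) + 1)/6 = (-u/3 + 1)/6 = (1 - u/3)/6 = ⅙ - u/18)
I(c) = -20 + (-8 + c)/(2*(c + c²)) (I(c) = -(40 - (c - 8)/(c + c²))/2 = -(40 - (-8 + c)/(c + c²))/2 = -20 + (-8 + c)/(2*(c + c²)))
-I(N(r)) = -(-8 - 40*(⅙ - 1/18*(-13))² - 39*(⅙ - 1/18*(-13)))/(2*(⅙ - 1/18*(-13))*(1 + (⅙ - 1/18*(-13)))) = -(-8 - 40*(⅙ + 13/18)² - 39*(⅙ + 13/18))/(2*(⅙ + 13/18)*(1 + (⅙ + 13/18))) = -(-8 - 40*(8/9)² - 39*8/9)/(2*8/9*(1 + 8/9)) = -9*(-8 - 40*64/81 - 104/3)/(2*8*17/9) = -9*9*(-8 - 2560/81 - 104/3)/(2*8*17) = -9*9*(-6016)/(2*8*17*81) = -1*(-376/17) = 376/17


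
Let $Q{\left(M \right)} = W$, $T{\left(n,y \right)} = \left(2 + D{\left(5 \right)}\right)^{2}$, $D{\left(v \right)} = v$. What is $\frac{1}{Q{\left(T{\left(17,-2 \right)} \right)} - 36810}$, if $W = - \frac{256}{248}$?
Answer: $- \frac{31}{1141142} \approx -2.7166 \cdot 10^{-5}$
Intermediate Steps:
$W = - \frac{32}{31}$ ($W = \left(-256\right) \frac{1}{248} = - \frac{32}{31} \approx -1.0323$)
$T{\left(n,y \right)} = 49$ ($T{\left(n,y \right)} = \left(2 + 5\right)^{2} = 7^{2} = 49$)
$Q{\left(M \right)} = - \frac{32}{31}$
$\frac{1}{Q{\left(T{\left(17,-2 \right)} \right)} - 36810} = \frac{1}{- \frac{32}{31} - 36810} = \frac{1}{- \frac{1141142}{31}} = - \frac{31}{1141142}$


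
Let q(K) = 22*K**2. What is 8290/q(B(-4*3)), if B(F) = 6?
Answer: 4145/396 ≈ 10.467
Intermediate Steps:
8290/q(B(-4*3)) = 8290/((22*6**2)) = 8290/((22*36)) = 8290/792 = 8290*(1/792) = 4145/396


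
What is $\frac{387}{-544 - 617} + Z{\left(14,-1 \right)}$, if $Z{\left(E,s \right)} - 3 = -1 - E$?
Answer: $- \frac{37}{3} \approx -12.333$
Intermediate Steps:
$Z{\left(E,s \right)} = 2 - E$ ($Z{\left(E,s \right)} = 3 - \left(1 + E\right) = 2 - E$)
$\frac{387}{-544 - 617} + Z{\left(14,-1 \right)} = \frac{387}{-544 - 617} + \left(2 - 14\right) = \frac{387}{-1161} + \left(2 - 14\right) = 387 \left(- \frac{1}{1161}\right) - 12 = - \frac{1}{3} - 12 = - \frac{37}{3}$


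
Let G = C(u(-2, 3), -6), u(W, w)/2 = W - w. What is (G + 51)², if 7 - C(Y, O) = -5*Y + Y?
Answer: 324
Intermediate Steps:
u(W, w) = -2*w + 2*W (u(W, w) = 2*(W - w) = -2*w + 2*W)
C(Y, O) = 7 + 4*Y (C(Y, O) = 7 - (-5*Y + Y) = 7 - (-4)*Y = 7 + 4*Y)
G = -33 (G = 7 + 4*(-2*3 + 2*(-2)) = 7 + 4*(-6 - 4) = 7 + 4*(-10) = 7 - 40 = -33)
(G + 51)² = (-33 + 51)² = 18² = 324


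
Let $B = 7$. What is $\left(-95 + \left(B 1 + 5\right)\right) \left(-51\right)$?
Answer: $4233$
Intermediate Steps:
$\left(-95 + \left(B 1 + 5\right)\right) \left(-51\right) = \left(-95 + \left(7 \cdot 1 + 5\right)\right) \left(-51\right) = \left(-95 + \left(7 + 5\right)\right) \left(-51\right) = \left(-95 + 12\right) \left(-51\right) = \left(-83\right) \left(-51\right) = 4233$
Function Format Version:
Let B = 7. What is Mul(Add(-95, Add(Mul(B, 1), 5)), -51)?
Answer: 4233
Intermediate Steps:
Mul(Add(-95, Add(Mul(B, 1), 5)), -51) = Mul(Add(-95, Add(Mul(7, 1), 5)), -51) = Mul(Add(-95, Add(7, 5)), -51) = Mul(Add(-95, 12), -51) = Mul(-83, -51) = 4233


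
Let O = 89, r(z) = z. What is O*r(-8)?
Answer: -712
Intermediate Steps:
O*r(-8) = 89*(-8) = -712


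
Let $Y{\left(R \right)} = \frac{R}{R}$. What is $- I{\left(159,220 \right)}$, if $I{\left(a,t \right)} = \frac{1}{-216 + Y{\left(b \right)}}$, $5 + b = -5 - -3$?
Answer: $\frac{1}{215} \approx 0.0046512$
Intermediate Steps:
$b = -7$ ($b = -5 - 2 = -7$)
$Y{\left(R \right)} = 1$
$I{\left(a,t \right)} = - \frac{1}{215}$ ($I{\left(a,t \right)} = \frac{1}{-216 + 1} = \frac{1}{-215} = - \frac{1}{215}$)
$- I{\left(159,220 \right)} = \left(-1\right) \left(- \frac{1}{215}\right) = \frac{1}{215}$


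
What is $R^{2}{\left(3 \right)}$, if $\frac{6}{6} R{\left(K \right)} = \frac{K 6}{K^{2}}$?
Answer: $4$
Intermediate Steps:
$R{\left(K \right)} = \frac{6}{K}$ ($R{\left(K \right)} = \frac{K 6}{K^{2}} = \frac{6 K}{K^{2}} = \frac{6}{K}$)
$R^{2}{\left(3 \right)} = \left(\frac{6}{3}\right)^{2} = \left(6 \cdot \frac{1}{3}\right)^{2} = 2^{2} = 4$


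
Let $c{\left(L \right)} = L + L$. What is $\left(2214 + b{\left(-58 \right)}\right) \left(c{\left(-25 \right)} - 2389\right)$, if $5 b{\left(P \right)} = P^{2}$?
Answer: $- \frac{35204526}{5} \approx -7.0409 \cdot 10^{6}$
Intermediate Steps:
$b{\left(P \right)} = \frac{P^{2}}{5}$
$c{\left(L \right)} = 2 L$
$\left(2214 + b{\left(-58 \right)}\right) \left(c{\left(-25 \right)} - 2389\right) = \left(2214 + \frac{\left(-58\right)^{2}}{5}\right) \left(2 \left(-25\right) - 2389\right) = \left(2214 + \frac{1}{5} \cdot 3364\right) \left(-50 - 2389\right) = \left(2214 + \frac{3364}{5}\right) \left(-2439\right) = \frac{14434}{5} \left(-2439\right) = - \frac{35204526}{5}$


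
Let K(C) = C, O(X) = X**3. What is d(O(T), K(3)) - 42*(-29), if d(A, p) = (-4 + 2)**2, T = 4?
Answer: 1222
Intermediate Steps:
d(A, p) = 4 (d(A, p) = (-2)**2 = 4)
d(O(T), K(3)) - 42*(-29) = 4 - 42*(-29) = 4 + 1218 = 1222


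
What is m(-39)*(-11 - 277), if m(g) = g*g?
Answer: -438048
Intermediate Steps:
m(g) = g**2
m(-39)*(-11 - 277) = (-39)**2*(-11 - 277) = 1521*(-288) = -438048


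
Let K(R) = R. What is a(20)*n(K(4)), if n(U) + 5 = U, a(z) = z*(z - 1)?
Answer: -380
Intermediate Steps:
a(z) = z*(-1 + z)
n(U) = -5 + U
a(20)*n(K(4)) = (20*(-1 + 20))*(-5 + 4) = (20*19)*(-1) = 380*(-1) = -380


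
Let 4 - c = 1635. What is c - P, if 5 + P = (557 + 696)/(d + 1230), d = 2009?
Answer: -5267867/3239 ≈ -1626.4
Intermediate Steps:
c = -1631 (c = 4 - 1*1635 = 4 - 1635 = -1631)
P = -14942/3239 (P = -5 + (557 + 696)/(2009 + 1230) = -5 + 1253/3239 = -14942/3239 ≈ -4.6132)
c - P = -1631 - 1*(-14942/3239) = -1631 + 14942/3239 = -5267867/3239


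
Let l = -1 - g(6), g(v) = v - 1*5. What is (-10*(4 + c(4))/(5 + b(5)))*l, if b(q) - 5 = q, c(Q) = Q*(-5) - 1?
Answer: -68/3 ≈ -22.667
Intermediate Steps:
c(Q) = -1 - 5*Q (c(Q) = -5*Q - 1 = -1 - 5*Q)
b(q) = 5 + q
g(v) = -5 + v (g(v) = v - 5 = -5 + v)
l = -2 (l = -1 - (-5 + 6) = -1 - 1*1 = -1 - 1 = -2)
(-10*(4 + c(4))/(5 + b(5)))*l = -10*(4 + (-1 - 5*4))/(5 + (5 + 5))*(-2) = -10*(4 + (-1 - 20))/(5 + 10)*(-2) = -10*(4 - 21)/15*(-2) = -(-170)/15*(-2) = -10*(-17/15)*(-2) = (34/3)*(-2) = -68/3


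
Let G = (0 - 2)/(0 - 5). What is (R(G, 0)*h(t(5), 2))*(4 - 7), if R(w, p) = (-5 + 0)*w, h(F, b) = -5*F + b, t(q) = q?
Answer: -138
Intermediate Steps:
G = ⅖ (G = -2/(-5) = -2*(-⅕) = ⅖ ≈ 0.40000)
h(F, b) = b - 5*F
R(w, p) = -5*w
(R(G, 0)*h(t(5), 2))*(4 - 7) = ((-5*⅖)*(2 - 5*5))*(4 - 7) = -2*(2 - 25)*(-3) = -2*(-23)*(-3) = 46*(-3) = -138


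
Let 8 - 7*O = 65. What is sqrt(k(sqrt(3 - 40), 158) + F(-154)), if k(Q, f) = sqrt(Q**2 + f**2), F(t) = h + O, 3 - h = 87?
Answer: sqrt(-4515 + 49*sqrt(24927))/7 ≈ 8.1080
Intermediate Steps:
h = -84 (h = 3 - 1*87 = 3 - 87 = -84)
O = -57/7 (O = 8/7 - 1/7*65 = 8/7 - 65/7 = -57/7 ≈ -8.1429)
F(t) = -645/7 (F(t) = -84 - 57/7 = -645/7)
sqrt(k(sqrt(3 - 40), 158) + F(-154)) = sqrt(sqrt((sqrt(3 - 40))**2 + 158**2) - 645/7) = sqrt(sqrt((sqrt(-37))**2 + 24964) - 645/7) = sqrt(sqrt((I*sqrt(37))**2 + 24964) - 645/7) = sqrt(sqrt(-37 + 24964) - 645/7) = sqrt(sqrt(24927) - 645/7) = sqrt(-645/7 + sqrt(24927))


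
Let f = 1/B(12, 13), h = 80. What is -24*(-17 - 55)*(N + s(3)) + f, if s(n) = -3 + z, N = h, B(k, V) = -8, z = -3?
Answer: 1022975/8 ≈ 1.2787e+5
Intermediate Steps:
N = 80
s(n) = -6 (s(n) = -3 - 3 = -6)
f = -⅛ (f = 1/(-8) = -⅛ ≈ -0.12500)
-24*(-17 - 55)*(N + s(3)) + f = -24*(-17 - 55)*(80 - 6) - ⅛ = -(-1728)*74 - ⅛ = -24*(-5328) - ⅛ = 127872 - ⅛ = 1022975/8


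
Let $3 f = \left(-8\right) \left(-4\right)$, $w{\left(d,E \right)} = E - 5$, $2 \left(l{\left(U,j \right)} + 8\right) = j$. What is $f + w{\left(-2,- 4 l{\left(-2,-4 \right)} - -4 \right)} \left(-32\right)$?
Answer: $- \frac{3712}{3} \approx -1237.3$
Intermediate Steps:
$l{\left(U,j \right)} = -8 + \frac{j}{2}$
$w{\left(d,E \right)} = -5 + E$ ($w{\left(d,E \right)} = E - 5 = -5 + E$)
$f = \frac{32}{3}$ ($f = \frac{\left(-8\right) \left(-4\right)}{3} = \frac{1}{3} \cdot 32 = \frac{32}{3} \approx 10.667$)
$f + w{\left(-2,- 4 l{\left(-2,-4 \right)} - -4 \right)} \left(-32\right) = \frac{32}{3} + \left(-5 - \left(-4 + 4 \left(-8 + \frac{1}{2} \left(-4\right)\right)\right)\right) \left(-32\right) = \frac{32}{3} + \left(-5 - \left(-4 + 4 \left(-8 - 2\right)\right)\right) \left(-32\right) = \frac{32}{3} + \left(-5 + \left(\left(-4\right) \left(-10\right) + 4\right)\right) \left(-32\right) = \frac{32}{3} + \left(-5 + \left(40 + 4\right)\right) \left(-32\right) = \frac{32}{3} + \left(-5 + 44\right) \left(-32\right) = \frac{32}{3} + 39 \left(-32\right) = \frac{32}{3} - 1248 = - \frac{3712}{3}$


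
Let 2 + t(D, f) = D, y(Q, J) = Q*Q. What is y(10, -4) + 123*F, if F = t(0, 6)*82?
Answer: -20072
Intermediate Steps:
y(Q, J) = Q²
t(D, f) = -2 + D
F = -164 (F = (-2 + 0)*82 = -2*82 = -164)
y(10, -4) + 123*F = 10² + 123*(-164) = 100 - 20172 = -20072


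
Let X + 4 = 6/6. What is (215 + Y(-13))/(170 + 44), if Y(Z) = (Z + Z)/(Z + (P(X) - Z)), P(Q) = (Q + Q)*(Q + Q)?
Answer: 3857/3852 ≈ 1.0013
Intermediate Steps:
X = -3 (X = -4 + 6/6 = -4 + 6*(⅙) = -4 + 1 = -3)
P(Q) = 4*Q² (P(Q) = (2*Q)*(2*Q) = 4*Q²)
Y(Z) = Z/18 (Y(Z) = (Z + Z)/(Z + (4*(-3)² - Z)) = (2*Z)/(Z + (4*9 - Z)) = (2*Z)/(Z + (36 - Z)) = (2*Z)/36 = (2*Z)*(1/36) = Z/18)
(215 + Y(-13))/(170 + 44) = (215 + (1/18)*(-13))/(170 + 44) = (215 - 13/18)/214 = (3857/18)*(1/214) = 3857/3852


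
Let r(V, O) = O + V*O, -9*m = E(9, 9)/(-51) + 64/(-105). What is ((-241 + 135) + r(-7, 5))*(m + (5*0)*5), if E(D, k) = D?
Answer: -11224/945 ≈ -11.877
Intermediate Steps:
m = 1403/16065 (m = -(9/(-51) + 64/(-105))/9 = -(9*(-1/51) + 64*(-1/105))/9 = -(-3/17 - 64/105)/9 = -⅑*(-1403/1785) = 1403/16065 ≈ 0.087333)
r(V, O) = O + O*V
((-241 + 135) + r(-7, 5))*(m + (5*0)*5) = ((-241 + 135) + 5*(1 - 7))*(1403/16065 + (5*0)*5) = (-106 + 5*(-6))*(1403/16065 + 0*5) = (-106 - 30)*(1403/16065 + 0) = -136*1403/16065 = -11224/945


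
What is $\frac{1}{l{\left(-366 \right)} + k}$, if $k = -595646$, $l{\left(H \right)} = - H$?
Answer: $- \frac{1}{595280} \approx -1.6799 \cdot 10^{-6}$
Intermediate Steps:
$\frac{1}{l{\left(-366 \right)} + k} = \frac{1}{\left(-1\right) \left(-366\right) - 595646} = \frac{1}{366 - 595646} = \frac{1}{-595280} = - \frac{1}{595280}$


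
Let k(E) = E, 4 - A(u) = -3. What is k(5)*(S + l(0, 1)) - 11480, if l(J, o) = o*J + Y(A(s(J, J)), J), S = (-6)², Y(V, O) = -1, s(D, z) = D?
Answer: -11305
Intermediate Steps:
A(u) = 7 (A(u) = 4 - 1*(-3) = 4 + 3 = 7)
S = 36
l(J, o) = -1 + J*o (l(J, o) = o*J - 1 = J*o - 1 = -1 + J*o)
k(5)*(S + l(0, 1)) - 11480 = 5*(36 + (-1 + 0*1)) - 11480 = 5*(36 + (-1 + 0)) - 11480 = 5*(36 - 1) - 11480 = 5*35 - 11480 = 175 - 11480 = -11305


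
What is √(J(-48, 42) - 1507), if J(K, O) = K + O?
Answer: I*√1513 ≈ 38.897*I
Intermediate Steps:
√(J(-48, 42) - 1507) = √((-48 + 42) - 1507) = √(-6 - 1507) = √(-1513) = I*√1513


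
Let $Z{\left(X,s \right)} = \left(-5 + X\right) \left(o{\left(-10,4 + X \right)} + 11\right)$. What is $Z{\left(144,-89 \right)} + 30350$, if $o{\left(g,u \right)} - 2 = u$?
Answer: $52729$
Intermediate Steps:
$o{\left(g,u \right)} = 2 + u$
$Z{\left(X,s \right)} = \left(-5 + X\right) \left(17 + X\right)$ ($Z{\left(X,s \right)} = \left(-5 + X\right) \left(\left(2 + \left(4 + X\right)\right) + 11\right) = \left(-5 + X\right) \left(\left(6 + X\right) + 11\right) = \left(-5 + X\right) \left(17 + X\right)$)
$Z{\left(144,-89 \right)} + 30350 = \left(-85 + 144^{2} + 12 \cdot 144\right) + 30350 = \left(-85 + 20736 + 1728\right) + 30350 = 22379 + 30350 = 52729$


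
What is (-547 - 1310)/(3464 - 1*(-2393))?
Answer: -1857/5857 ≈ -0.31706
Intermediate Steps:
(-547 - 1310)/(3464 - 1*(-2393)) = -1857/(3464 + 2393) = -1857/5857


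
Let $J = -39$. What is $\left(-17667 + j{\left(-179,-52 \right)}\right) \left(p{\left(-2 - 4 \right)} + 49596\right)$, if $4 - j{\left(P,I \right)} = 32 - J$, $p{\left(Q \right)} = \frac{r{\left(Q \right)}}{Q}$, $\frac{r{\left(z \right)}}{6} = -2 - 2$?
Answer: $-879606400$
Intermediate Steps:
$r{\left(z \right)} = -24$ ($r{\left(z \right)} = 6 \left(-2 - 2\right) = 6 \left(-4\right) = -24$)
$p{\left(Q \right)} = - \frac{24}{Q}$
$j{\left(P,I \right)} = -67$ ($j{\left(P,I \right)} = 4 - \left(32 - -39\right) = 4 - \left(32 + 39\right) = 4 - 71 = -67$)
$\left(-17667 + j{\left(-179,-52 \right)}\right) \left(p{\left(-2 - 4 \right)} + 49596\right) = \left(-17667 - 67\right) \left(- \frac{24}{-2 - 4} + 49596\right) = - 17734 \left(- \frac{24}{-2 - 4} + 49596\right) = - 17734 \left(- \frac{24}{-6} + 49596\right) = - 17734 \left(\left(-24\right) \left(- \frac{1}{6}\right) + 49596\right) = - 17734 \left(4 + 49596\right) = \left(-17734\right) 49600 = -879606400$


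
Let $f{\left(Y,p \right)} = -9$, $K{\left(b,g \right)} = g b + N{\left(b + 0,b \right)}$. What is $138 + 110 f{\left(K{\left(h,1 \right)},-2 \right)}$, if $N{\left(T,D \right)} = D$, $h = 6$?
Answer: $-852$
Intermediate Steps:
$K{\left(b,g \right)} = b + b g$ ($K{\left(b,g \right)} = g b + b = b g + b = b + b g$)
$138 + 110 f{\left(K{\left(h,1 \right)},-2 \right)} = 138 + 110 \left(-9\right) = 138 - 990 = -852$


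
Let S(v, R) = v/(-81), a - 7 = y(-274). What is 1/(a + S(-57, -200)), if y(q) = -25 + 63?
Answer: 27/1234 ≈ 0.021880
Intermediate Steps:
y(q) = 38
a = 45 (a = 7 + 38 = 45)
S(v, R) = -v/81 (S(v, R) = v*(-1/81) = -v/81)
1/(a + S(-57, -200)) = 1/(45 - 1/81*(-57)) = 1/(45 + 19/27) = 1/(1234/27) = 27/1234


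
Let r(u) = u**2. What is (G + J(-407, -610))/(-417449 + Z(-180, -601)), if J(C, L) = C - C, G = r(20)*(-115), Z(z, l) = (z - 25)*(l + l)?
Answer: 46000/171039 ≈ 0.26894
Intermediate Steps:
Z(z, l) = 2*l*(-25 + z) (Z(z, l) = (-25 + z)*(2*l) = 2*l*(-25 + z))
G = -46000 (G = 20**2*(-115) = 400*(-115) = -46000)
J(C, L) = 0
(G + J(-407, -610))/(-417449 + Z(-180, -601)) = (-46000 + 0)/(-417449 + 2*(-601)*(-25 - 180)) = -46000/(-417449 + 2*(-601)*(-205)) = -46000/(-417449 + 246410) = -46000/(-171039) = -46000*(-1/171039) = 46000/171039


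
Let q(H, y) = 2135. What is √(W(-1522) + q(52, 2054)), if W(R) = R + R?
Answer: 3*I*√101 ≈ 30.15*I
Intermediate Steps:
W(R) = 2*R
√(W(-1522) + q(52, 2054)) = √(2*(-1522) + 2135) = √(-3044 + 2135) = √(-909) = 3*I*√101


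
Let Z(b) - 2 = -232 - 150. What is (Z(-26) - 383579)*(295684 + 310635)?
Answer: -232801636921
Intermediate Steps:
Z(b) = -380 (Z(b) = 2 + (-232 - 150) = 2 - 382 = -380)
(Z(-26) - 383579)*(295684 + 310635) = (-380 - 383579)*(295684 + 310635) = -383959*606319 = -232801636921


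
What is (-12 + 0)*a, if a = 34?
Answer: -408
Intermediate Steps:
(-12 + 0)*a = (-12 + 0)*34 = -12*34 = -408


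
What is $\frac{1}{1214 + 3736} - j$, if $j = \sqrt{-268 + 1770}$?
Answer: $\frac{1}{4950} - \sqrt{1502} \approx -38.755$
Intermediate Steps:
$j = \sqrt{1502} \approx 38.756$
$\frac{1}{1214 + 3736} - j = \frac{1}{1214 + 3736} - \sqrt{1502} = \frac{1}{4950} - \sqrt{1502}$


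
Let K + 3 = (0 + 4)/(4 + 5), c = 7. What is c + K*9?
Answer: -16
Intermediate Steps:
K = -23/9 (K = -3 + (0 + 4)/(4 + 5) = -3 + 4/9 = -23/9 ≈ -2.5556)
c + K*9 = 7 - 23/9*9 = 7 - 23 = -16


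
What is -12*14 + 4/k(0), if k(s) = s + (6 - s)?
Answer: -502/3 ≈ -167.33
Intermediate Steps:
k(s) = 6
-12*14 + 4/k(0) = -12*14 + 4/6 = -168 + 4*(1/6) = -168 + 2/3 = -502/3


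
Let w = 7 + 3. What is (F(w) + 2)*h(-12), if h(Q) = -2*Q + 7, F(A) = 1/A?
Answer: 651/10 ≈ 65.100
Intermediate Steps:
w = 10
h(Q) = 7 - 2*Q
(F(w) + 2)*h(-12) = (1/10 + 2)*(7 - 2*(-12)) = (1/10 + 2)*(7 + 24) = (21/10)*31 = 651/10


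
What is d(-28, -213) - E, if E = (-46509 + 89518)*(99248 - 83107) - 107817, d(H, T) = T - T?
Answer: -694100452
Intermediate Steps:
d(H, T) = 0
E = 694100452 (E = 43009*16141 - 107817 = 694208269 - 107817 = 694100452)
d(-28, -213) - E = 0 - 1*694100452 = 0 - 694100452 = -694100452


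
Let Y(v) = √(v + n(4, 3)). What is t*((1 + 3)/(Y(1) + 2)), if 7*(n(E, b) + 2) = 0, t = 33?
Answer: 264/5 - 132*I/5 ≈ 52.8 - 26.4*I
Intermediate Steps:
n(E, b) = -2 (n(E, b) = -2 + (⅐)*0 = -2 + 0 = -2)
Y(v) = √(-2 + v) (Y(v) = √(v - 2) = √(-2 + v))
t*((1 + 3)/(Y(1) + 2)) = 33*((1 + 3)/(√(-2 + 1) + 2)) = 33*(4/(√(-1) + 2)) = 33*(4/(I + 2)) = 33*(4/(2 + I)) = 33*(4*((2 - I)/5)) = 33*(4*(2 - I)/5) = 132*(2 - I)/5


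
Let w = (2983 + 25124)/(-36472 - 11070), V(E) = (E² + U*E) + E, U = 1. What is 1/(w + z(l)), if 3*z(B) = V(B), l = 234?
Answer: 47542/875125029 ≈ 5.4326e-5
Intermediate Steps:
V(E) = E² + 2*E (V(E) = (E² + 1*E) + E = (E² + E) + E = (E + E²) + E = E² + 2*E)
z(B) = B*(2 + B)/3 (z(B) = (B*(2 + B))/3 = B*(2 + B)/3)
w = -28107/47542 (w = 28107/(-47542) = 28107*(-1/47542) = -28107/47542 ≈ -0.59120)
1/(w + z(l)) = 1/(-28107/47542 + (⅓)*234*(2 + 234)) = 1/(-28107/47542 + (⅓)*234*236) = 1/(-28107/47542 + 18408) = 1/(875125029/47542) = 47542/875125029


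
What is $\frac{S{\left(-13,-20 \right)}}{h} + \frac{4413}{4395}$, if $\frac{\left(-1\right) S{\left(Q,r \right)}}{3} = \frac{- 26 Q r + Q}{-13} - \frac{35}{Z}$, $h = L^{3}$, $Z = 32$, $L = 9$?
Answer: $- \frac{12934709}{11391840} \approx -1.1354$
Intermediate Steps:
$h = 729$ ($h = 9^{3} = 729$)
$S{\left(Q,r \right)} = \frac{105}{32} + \frac{3 Q}{13} - 6 Q r$ ($S{\left(Q,r \right)} = - 3 \left(\frac{- 26 Q r + Q}{-13} - \frac{35}{32}\right) = - 3 \left(\left(- 26 Q r + Q\right) \left(- \frac{1}{13}\right) - \frac{35}{32}\right) = - 3 \left(\left(Q - 26 Q r\right) \left(- \frac{1}{13}\right) - \frac{35}{32}\right) = - 3 \left(\left(- \frac{Q}{13} + 2 Q r\right) - \frac{35}{32}\right) = - 3 \left(- \frac{35}{32} - \frac{Q}{13} + 2 Q r\right) = \frac{105}{32} + \frac{3 Q}{13} - 6 Q r$)
$\frac{S{\left(-13,-20 \right)}}{h} + \frac{4413}{4395} = \frac{\frac{105}{32} + \frac{3}{13} \left(-13\right) - \left(-78\right) \left(-20\right)}{729} + \frac{4413}{4395} = \left(\frac{105}{32} - 3 - 1560\right) \frac{1}{729} + 4413 \cdot \frac{1}{4395} = \left(- \frac{49911}{32}\right) \frac{1}{729} + \frac{1471}{1465} = - \frac{16637}{7776} + \frac{1471}{1465} = - \frac{12934709}{11391840}$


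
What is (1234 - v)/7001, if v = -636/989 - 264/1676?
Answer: 511690252/2901151391 ≈ 0.17637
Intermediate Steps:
v = -331758/414391 (v = -636*1/989 - 264*1/1676 = -636/989 - 66/419 = -331758/414391 ≈ -0.80059)
(1234 - v)/7001 = (1234 - 1*(-331758/414391))/7001 = (1234 + 331758/414391)*(1/7001) = (511690252/414391)*(1/7001) = 511690252/2901151391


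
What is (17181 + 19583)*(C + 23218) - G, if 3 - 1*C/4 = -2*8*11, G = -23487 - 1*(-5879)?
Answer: 879927184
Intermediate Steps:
G = -17608 (G = -23487 + 5879 = -17608)
C = 716 (C = 12 - 4*(-2*8)*11 = 12 - (-64)*11 = 12 - 4*(-176) = 12 + 704 = 716)
(17181 + 19583)*(C + 23218) - G = (17181 + 19583)*(716 + 23218) - 1*(-17608) = 36764*23934 + 17608 = 879909576 + 17608 = 879927184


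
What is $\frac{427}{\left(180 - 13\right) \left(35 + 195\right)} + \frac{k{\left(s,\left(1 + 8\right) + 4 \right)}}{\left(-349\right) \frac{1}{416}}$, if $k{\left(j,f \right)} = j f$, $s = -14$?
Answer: $\frac{2908246943}{13405090} \approx 216.95$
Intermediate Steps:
$k{\left(j,f \right)} = f j$
$\frac{427}{\left(180 - 13\right) \left(35 + 195\right)} + \frac{k{\left(s,\left(1 + 8\right) + 4 \right)}}{\left(-349\right) \frac{1}{416}} = \frac{427}{\left(180 - 13\right) \left(35 + 195\right)} + \frac{\left(\left(1 + 8\right) + 4\right) \left(-14\right)}{\left(-349\right) \frac{1}{416}} = \frac{427}{167 \cdot 230} + \frac{\left(9 + 4\right) \left(-14\right)}{\left(-349\right) \frac{1}{416}} = \frac{427}{38410} + \frac{13 \left(-14\right)}{- \frac{349}{416}} = 427 \cdot \frac{1}{38410} - - \frac{75712}{349} = \frac{427}{38410} + \frac{75712}{349} = \frac{2908246943}{13405090}$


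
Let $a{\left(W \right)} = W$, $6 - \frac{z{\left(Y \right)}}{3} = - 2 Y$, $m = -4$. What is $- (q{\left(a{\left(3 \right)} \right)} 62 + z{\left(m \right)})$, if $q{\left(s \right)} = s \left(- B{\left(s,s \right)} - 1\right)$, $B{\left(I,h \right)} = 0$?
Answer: $192$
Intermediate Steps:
$z{\left(Y \right)} = 18 + 6 Y$ ($z{\left(Y \right)} = 18 - 3 \left(- 2 Y\right) = 18 + 6 Y$)
$q{\left(s \right)} = - s$ ($q{\left(s \right)} = s \left(\left(-1\right) 0 - 1\right) = s \left(0 - 1\right) = s \left(-1\right) = - s$)
$- (q{\left(a{\left(3 \right)} \right)} 62 + z{\left(m \right)}) = - (\left(-1\right) 3 \cdot 62 + \left(18 + 6 \left(-4\right)\right)) = - (\left(-3\right) 62 + \left(18 - 24\right)) = - (-186 - 6) = \left(-1\right) \left(-192\right) = 192$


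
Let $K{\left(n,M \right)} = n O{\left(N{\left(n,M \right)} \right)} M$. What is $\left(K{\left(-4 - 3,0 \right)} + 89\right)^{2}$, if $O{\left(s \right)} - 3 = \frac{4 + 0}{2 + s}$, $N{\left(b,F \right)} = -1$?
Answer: $7921$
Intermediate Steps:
$O{\left(s \right)} = 3 + \frac{4}{2 + s}$ ($O{\left(s \right)} = 3 + \frac{4 + 0}{2 + s} = 3 + \frac{4}{2 + s}$)
$K{\left(n,M \right)} = 7 M n$ ($K{\left(n,M \right)} = n \frac{10 + 3 \left(-1\right)}{2 - 1} M = n \frac{10 - 3}{1} M = n 1 \cdot 7 M = n 7 M = 7 n M = 7 M n$)
$\left(K{\left(-4 - 3,0 \right)} + 89\right)^{2} = \left(7 \cdot 0 \left(-4 - 3\right) + 89\right)^{2} = \left(7 \cdot 0 \left(-7\right) + 89\right)^{2} = \left(0 + 89\right)^{2} = 89^{2} = 7921$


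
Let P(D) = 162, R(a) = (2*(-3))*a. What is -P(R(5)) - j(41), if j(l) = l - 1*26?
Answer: -177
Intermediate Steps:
R(a) = -6*a
j(l) = -26 + l (j(l) = l - 26 = -26 + l)
-P(R(5)) - j(41) = -1*162 - (-26 + 41) = -162 - 1*15 = -162 - 15 = -177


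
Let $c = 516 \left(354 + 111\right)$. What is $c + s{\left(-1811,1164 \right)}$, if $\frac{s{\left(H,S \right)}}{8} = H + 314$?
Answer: $227964$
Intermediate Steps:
$s{\left(H,S \right)} = 2512 + 8 H$ ($s{\left(H,S \right)} = 8 \left(H + 314\right) = 8 \left(314 + H\right) = 2512 + 8 H$)
$c = 239940$ ($c = 516 \cdot 465 = 239940$)
$c + s{\left(-1811,1164 \right)} = 239940 + \left(2512 + 8 \left(-1811\right)\right) = 239940 + \left(2512 - 14488\right) = 239940 - 11976 = 227964$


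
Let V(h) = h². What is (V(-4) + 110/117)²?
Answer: 3928324/13689 ≈ 286.97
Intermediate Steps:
(V(-4) + 110/117)² = ((-4)² + 110/117)² = (16 + 110*(1/117))² = (16 + 110/117)² = (1982/117)² = 3928324/13689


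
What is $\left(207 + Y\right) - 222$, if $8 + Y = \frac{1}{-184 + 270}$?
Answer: $- \frac{1977}{86} \approx -22.988$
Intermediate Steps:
$Y = - \frac{687}{86}$ ($Y = -8 + \frac{1}{-184 + 270} = -8 + \frac{1}{86} = - \frac{687}{86} \approx -7.9884$)
$\left(207 + Y\right) - 222 = \left(207 - \frac{687}{86}\right) - 222 = \frac{17115}{86} - 222 = - \frac{1977}{86}$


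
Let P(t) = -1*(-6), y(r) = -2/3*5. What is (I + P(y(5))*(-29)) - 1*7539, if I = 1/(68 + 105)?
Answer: -1334348/173 ≈ -7713.0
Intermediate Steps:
I = 1/173 ≈ 0.0057803
y(r) = -10/3 (y(r) = -2*1/3*5 = -2/3*5 = -10/3)
P(t) = 6
(I + P(y(5))*(-29)) - 1*7539 = (1/173 + 6*(-29)) - 1*7539 = (1/173 - 174) - 7539 = -30101/173 - 7539 = -1334348/173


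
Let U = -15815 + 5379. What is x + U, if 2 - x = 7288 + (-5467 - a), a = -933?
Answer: -13188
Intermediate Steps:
U = -10436
x = -2752 (x = 2 - (7288 + (-5467 - 1*(-933))) = 2 - (7288 + (-5467 + 933)) = 2 - (7288 - 4534) = 2 - 1*2754 = 2 - 2754 = -2752)
x + U = -2752 - 10436 = -13188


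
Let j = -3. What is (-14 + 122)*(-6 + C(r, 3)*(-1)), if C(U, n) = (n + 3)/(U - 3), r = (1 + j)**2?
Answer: -1296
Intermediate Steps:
r = 4 (r = (1 - 3)**2 = (-2)**2 = 4)
C(U, n) = (3 + n)/(-3 + U)
(-14 + 122)*(-6 + C(r, 3)*(-1)) = (-14 + 122)*(-6 + ((3 + 3)/(-3 + 4))*(-1)) = 108*(-6 + (6/1)*(-1)) = 108*(-6 + (1*6)*(-1)) = 108*(-6 + 6*(-1)) = 108*(-6 - 6) = 108*(-12) = -1296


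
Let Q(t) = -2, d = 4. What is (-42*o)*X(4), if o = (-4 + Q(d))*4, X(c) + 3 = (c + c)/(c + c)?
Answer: -2016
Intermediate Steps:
X(c) = -2 (X(c) = -3 + (c + c)/(c + c) = -3 + (2*c)/((2*c)) = -3 + (2*c)*(1/(2*c)) = -3 + 1 = -2)
o = -24 (o = (-4 - 2)*4 = -6*4 = -24)
(-42*o)*X(4) = -42*(-24)*(-2) = 1008*(-2) = -2016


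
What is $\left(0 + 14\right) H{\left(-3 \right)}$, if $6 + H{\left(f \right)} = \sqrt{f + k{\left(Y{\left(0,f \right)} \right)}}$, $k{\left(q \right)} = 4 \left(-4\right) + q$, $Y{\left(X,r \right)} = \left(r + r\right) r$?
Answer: $-84 + 14 i \approx -84.0 + 14.0 i$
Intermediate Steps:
$Y{\left(X,r \right)} = 2 r^{2}$ ($Y{\left(X,r \right)} = 2 r r = 2 r^{2}$)
$k{\left(q \right)} = -16 + q$
$H{\left(f \right)} = -6 + \sqrt{-16 + f + 2 f^{2}}$ ($H{\left(f \right)} = -6 + \sqrt{f + \left(-16 + 2 f^{2}\right)} = -6 + \sqrt{-16 + f + 2 f^{2}}$)
$\left(0 + 14\right) H{\left(-3 \right)} = \left(0 + 14\right) \left(-6 + \sqrt{-16 - 3 + 2 \left(-3\right)^{2}}\right) = 14 \left(-6 + \sqrt{-16 - 3 + 2 \cdot 9}\right) = 14 \left(-6 + \sqrt{-16 - 3 + 18}\right) = 14 \left(-6 + \sqrt{-1}\right) = 14 \left(-6 + i\right) = -84 + 14 i$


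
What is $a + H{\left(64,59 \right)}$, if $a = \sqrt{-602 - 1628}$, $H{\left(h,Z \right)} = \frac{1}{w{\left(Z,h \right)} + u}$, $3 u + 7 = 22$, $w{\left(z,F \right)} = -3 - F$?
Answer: $- \frac{1}{62} + i \sqrt{2230} \approx -0.016129 + 47.223 i$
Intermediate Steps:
$u = 5$ ($u = - \frac{7}{3} + \frac{1}{3} \cdot 22 = - \frac{7}{3} + \frac{22}{3} = 5$)
$H{\left(h,Z \right)} = \frac{1}{2 - h}$ ($H{\left(h,Z \right)} = \frac{1}{\left(-3 - h\right) + 5} = \frac{1}{2 - h}$)
$a = i \sqrt{2230}$ ($a = \sqrt{-2230} = i \sqrt{2230} \approx 47.223 i$)
$a + H{\left(64,59 \right)} = i \sqrt{2230} - \frac{1}{-2 + 64} = i \sqrt{2230} - \frac{1}{62} = - \frac{1}{62} + i \sqrt{2230}$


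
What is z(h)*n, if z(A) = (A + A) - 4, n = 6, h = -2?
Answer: -48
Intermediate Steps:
z(A) = -4 + 2*A (z(A) = 2*A - 4 = -4 + 2*A)
z(h)*n = (-4 + 2*(-2))*6 = (-4 - 4)*6 = -8*6 = -48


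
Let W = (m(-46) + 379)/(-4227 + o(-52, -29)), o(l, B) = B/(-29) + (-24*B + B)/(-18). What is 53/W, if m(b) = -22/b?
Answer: -93539965/157104 ≈ -595.40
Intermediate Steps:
o(l, B) = 649*B/522 (o(l, B) = B*(-1/29) - 23*B*(-1/18) = -B/29 + 23*B/18 = 649*B/522)
W = -157104/1764905 (W = (-22/(-46) + 379)/(-4227 + (649/522)*(-29)) = (-22*(-1/46) + 379)/(-4227 - 649/18) = (11/23 + 379)/(-76735/18) = (8728/23)*(-18/76735) = -157104/1764905 ≈ -0.089016)
53/W = 53/(-157104/1764905) = 53*(-1764905/157104) = -93539965/157104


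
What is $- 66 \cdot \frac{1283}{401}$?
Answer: $- \frac{84678}{401} \approx -211.17$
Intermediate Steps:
$- 66 \cdot \frac{1283}{401} = - 66 \cdot 1283 \cdot \frac{1}{401} = \left(-66\right) \frac{1283}{401} = - \frac{84678}{401}$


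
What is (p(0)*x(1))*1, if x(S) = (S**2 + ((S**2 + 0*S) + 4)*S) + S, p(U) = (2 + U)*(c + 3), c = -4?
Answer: -14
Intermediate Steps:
p(U) = -2 - U (p(U) = (2 + U)*(-4 + 3) = (2 + U)*(-1) = -2 - U)
x(S) = S + S**2 + S*(4 + S**2) (x(S) = (S**2 + ((S**2 + 0) + 4)*S) + S = (S**2 + (S**2 + 4)*S) + S = (S**2 + (4 + S**2)*S) + S = (S**2 + S*(4 + S**2)) + S = S + S**2 + S*(4 + S**2))
(p(0)*x(1))*1 = ((-2 - 1*0)*(1*(5 + 1 + 1**2)))*1 = ((-2 + 0)*(1*(5 + 1 + 1)))*1 = -2*7*1 = -14*1 = -14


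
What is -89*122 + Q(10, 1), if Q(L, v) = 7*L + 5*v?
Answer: -10783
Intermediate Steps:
Q(L, v) = 5*v + 7*L
-89*122 + Q(10, 1) = -89*122 + (5*1 + 7*10) = -10858 + (5 + 70) = -10858 + 75 = -10783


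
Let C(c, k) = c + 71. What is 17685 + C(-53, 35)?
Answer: 17703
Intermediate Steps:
C(c, k) = 71 + c
17685 + C(-53, 35) = 17685 + (71 - 53) = 17685 + 18 = 17703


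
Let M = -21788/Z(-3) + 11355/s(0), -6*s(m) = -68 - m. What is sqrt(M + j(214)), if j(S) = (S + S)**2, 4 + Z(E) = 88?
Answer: sqrt(93765009702)/714 ≈ 428.87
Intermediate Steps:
s(m) = 34/3 + m/6 (s(m) = -(-68 - m)/6 = 34/3 + m/6)
Z(E) = 84 (Z(E) = -4 + 88 = 84)
j(S) = 4*S**2 (j(S) = (2*S)**2 = 4*S**2)
M = 530167/714 (M = -21788/84 + 11355/(34/3 + (1/6)*0) = -21788*1/84 + 11355/(34/3 + 0) = -5447/21 + 11355/(34/3) = -5447/21 + 11355*(3/34) = -5447/21 + 34065/34 = 530167/714 ≈ 742.53)
sqrt(M + j(214)) = sqrt(530167/714 + 4*214**2) = sqrt(530167/714 + 4*45796) = sqrt(530167/714 + 183184) = sqrt(131323543/714) = sqrt(93765009702)/714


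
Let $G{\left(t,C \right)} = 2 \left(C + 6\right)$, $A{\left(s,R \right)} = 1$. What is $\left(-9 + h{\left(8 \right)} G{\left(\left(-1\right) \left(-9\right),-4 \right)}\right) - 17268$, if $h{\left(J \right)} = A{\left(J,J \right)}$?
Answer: $-17273$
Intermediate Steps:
$h{\left(J \right)} = 1$
$G{\left(t,C \right)} = 12 + 2 C$ ($G{\left(t,C \right)} = 2 \left(6 + C\right) = 12 + 2 C$)
$\left(-9 + h{\left(8 \right)} G{\left(\left(-1\right) \left(-9\right),-4 \right)}\right) - 17268 = \left(-9 + 1 \left(12 + 2 \left(-4\right)\right)\right) - 17268 = \left(-9 + 1 \left(12 - 8\right)\right) - 17268 = \left(-9 + 1 \cdot 4\right) - 17268 = \left(-9 + 4\right) - 17268 = -5 - 17268 = -17273$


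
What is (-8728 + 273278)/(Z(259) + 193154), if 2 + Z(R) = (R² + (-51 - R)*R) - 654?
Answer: 24050/16299 ≈ 1.4755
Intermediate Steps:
Z(R) = -656 + R² + R*(-51 - R) (Z(R) = -2 + ((R² + (-51 - R)*R) - 654) = -2 + ((R² + R*(-51 - R)) - 654) = -2 + (-654 + R² + R*(-51 - R)) = -656 + R² + R*(-51 - R))
(-8728 + 273278)/(Z(259) + 193154) = (-8728 + 273278)/((-656 - 51*259) + 193154) = 264550/((-656 - 13209) + 193154) = 264550/(-13865 + 193154) = 264550/179289 = 264550*(1/179289) = 24050/16299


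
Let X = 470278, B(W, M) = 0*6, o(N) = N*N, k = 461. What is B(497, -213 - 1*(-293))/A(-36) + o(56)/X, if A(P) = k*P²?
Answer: 1568/235139 ≈ 0.0066684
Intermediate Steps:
o(N) = N²
B(W, M) = 0
A(P) = 461*P²
B(497, -213 - 1*(-293))/A(-36) + o(56)/X = 0/((461*(-36)²)) + 56²/470278 = 0/((461*1296)) + 3136*(1/470278) = 0/597456 + 1568/235139 = 0*(1/597456) + 1568/235139 = 0 + 1568/235139 = 1568/235139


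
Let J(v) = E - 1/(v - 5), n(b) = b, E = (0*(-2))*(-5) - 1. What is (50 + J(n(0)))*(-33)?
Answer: -8118/5 ≈ -1623.6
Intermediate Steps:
E = -1 (E = 0*(-5) - 1 = 0 - 1 = -1)
J(v) = -1 - 1/(-5 + v) (J(v) = -1 - 1/(v - 5) = -1 - 1/(-5 + v))
(50 + J(n(0)))*(-33) = (50 + (4 - 1*0)/(-5 + 0))*(-33) = (50 + (4 + 0)/(-5))*(-33) = (50 - ⅕*4)*(-33) = (50 - ⅘)*(-33) = (246/5)*(-33) = -8118/5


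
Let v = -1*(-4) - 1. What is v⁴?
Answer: 81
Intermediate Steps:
v = 3 (v = 4 - 1 = 3)
v⁴ = 3⁴ = 81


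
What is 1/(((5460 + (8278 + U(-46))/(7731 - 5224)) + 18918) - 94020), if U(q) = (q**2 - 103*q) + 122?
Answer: -2507/174577240 ≈ -1.4360e-5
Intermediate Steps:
U(q) = 122 + q**2 - 103*q
1/(((5460 + (8278 + U(-46))/(7731 - 5224)) + 18918) - 94020) = 1/(((5460 + (8278 + (122 + (-46)**2 - 103*(-46)))/(7731 - 5224)) + 18918) - 94020) = 1/(((5460 + (8278 + (122 + 2116 + 4738))/2507) + 18918) - 94020) = 1/(((5460 + (8278 + 6976)*(1/2507)) + 18918) - 94020) = 1/(((5460 + 15254*(1/2507)) + 18918) - 94020) = 1/(((5460 + 15254/2507) + 18918) - 94020) = 1/((13703474/2507 + 18918) - 94020) = 1/(61130900/2507 - 94020) = 1/(-174577240/2507) = -2507/174577240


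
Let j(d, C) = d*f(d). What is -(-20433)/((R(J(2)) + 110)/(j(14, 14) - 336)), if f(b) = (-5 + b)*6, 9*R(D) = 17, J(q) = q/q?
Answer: 77236740/1007 ≈ 76700.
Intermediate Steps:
J(q) = 1
R(D) = 17/9 (R(D) = (⅑)*17 = 17/9)
f(b) = -30 + 6*b
j(d, C) = d*(-30 + 6*d)
-(-20433)/((R(J(2)) + 110)/(j(14, 14) - 336)) = -(-20433)/((17/9 + 110)/(6*14*(-5 + 14) - 336)) = -(-20433)/(1007/(9*(6*14*9 - 336))) = -(-20433)/(1007/(9*(756 - 336))) = -(-20433)/((1007/9)/420) = -(-20433)/((1007/9)*(1/420)) = -(-20433)/1007/3780 = -(-20433)*3780/1007 = -21*(-3677940/1007) = 77236740/1007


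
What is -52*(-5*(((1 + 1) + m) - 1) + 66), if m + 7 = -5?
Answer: -6292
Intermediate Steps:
m = -12 (m = -7 - 5 = -12)
-52*(-5*(((1 + 1) + m) - 1) + 66) = -52*(-5*(((1 + 1) - 12) - 1) + 66) = -52*(-5*((2 - 12) - 1) + 66) = -52*(-5*(-10 - 1) + 66) = -52*(-5*(-11) + 66) = -52*(55 + 66) = -52*121 = -6292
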